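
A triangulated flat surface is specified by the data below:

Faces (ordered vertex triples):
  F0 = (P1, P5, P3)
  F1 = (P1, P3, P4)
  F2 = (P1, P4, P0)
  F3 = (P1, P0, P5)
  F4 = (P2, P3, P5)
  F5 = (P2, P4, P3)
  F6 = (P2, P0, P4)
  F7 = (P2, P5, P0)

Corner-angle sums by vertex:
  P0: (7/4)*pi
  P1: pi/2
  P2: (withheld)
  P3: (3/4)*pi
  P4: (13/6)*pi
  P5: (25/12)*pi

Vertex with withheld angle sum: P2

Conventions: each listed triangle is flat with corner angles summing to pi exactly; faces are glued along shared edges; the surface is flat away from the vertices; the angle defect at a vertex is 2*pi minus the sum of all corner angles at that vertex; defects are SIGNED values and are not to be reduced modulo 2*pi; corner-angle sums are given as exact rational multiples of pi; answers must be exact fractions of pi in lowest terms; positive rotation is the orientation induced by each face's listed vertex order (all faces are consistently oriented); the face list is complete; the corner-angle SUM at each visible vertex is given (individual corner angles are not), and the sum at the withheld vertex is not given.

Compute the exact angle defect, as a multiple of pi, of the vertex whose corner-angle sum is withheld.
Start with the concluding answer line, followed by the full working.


Answer: defect(P2) = (5/4)*pi

V = 6, E = 12, F = 8; chi = V - E + F = 2
Gauss-Bonnet: total defect = 2*pi*chi = 4*pi; visible defects sum to (11/4)*pi


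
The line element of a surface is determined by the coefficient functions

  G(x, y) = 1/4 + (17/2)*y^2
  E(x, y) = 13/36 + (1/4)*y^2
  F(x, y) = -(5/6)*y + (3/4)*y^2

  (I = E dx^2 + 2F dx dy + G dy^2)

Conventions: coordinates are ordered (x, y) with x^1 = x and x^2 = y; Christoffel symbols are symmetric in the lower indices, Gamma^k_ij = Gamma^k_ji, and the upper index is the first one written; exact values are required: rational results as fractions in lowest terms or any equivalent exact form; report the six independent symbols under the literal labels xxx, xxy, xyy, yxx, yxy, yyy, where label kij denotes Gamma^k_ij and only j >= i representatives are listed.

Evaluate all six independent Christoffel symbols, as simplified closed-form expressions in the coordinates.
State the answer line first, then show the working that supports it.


Answer: Gamma_xxx = (27*y^3 - 30*y^2)/(225*y^4 + 180*y^3 + 351*y^2 + 13), Gamma_xxy = (306*y^3 + 9*y)/(225*y^4 + 180*y^3 + 351*y^2 + 13), Gamma_xyy = (918*y^3 + 54*y - 30)/(225*y^4 + 180*y^3 + 351*y^2 + 13), Gamma_yxx = (-9*y^3 - 13*y)/(225*y^4 + 180*y^3 + 351*y^2 + 13), Gamma_yxy = (-27*y^3 + 30*y^2)/(225*y^4 + 180*y^3 + 351*y^2 + 13), Gamma_yyy = (144*y^3 + 270*y^2 + 342*y)/(225*y^4 + 180*y^3 + 351*y^2 + 13)

E = 13/36 + (1/4)*y^2; F = -(5/6)*y + (3/4)*y^2; G = 1/4 + (17/2)*y^2
Gamma^k_ij = (1/2) g^{kl} (d_i g_jl + d_j g_il - d_l g_ij), with g^inv = (1/(EG-F^2)) [[G, -F], [-F, E]]
first partials: E_x = 0, E_y = (1/2)*y, F_x = 0, F_y = -5/6 + (3/2)*y, G_x = 0, G_y = 17*y
D = EG - F^2 = 13/144 + (39/16)*y^2 + (5/4)*y^3 + (25/16)*y^4
expanded: Gamma^x_xx = (G E_x - 2F F_x + F E_y)/(2D), Gamma^x_xy = (G E_y - F G_x)/(2D), Gamma^x_yy = (2G F_y - G G_x - F G_y)/(2D), Gamma^y_xx = (2E F_x - E E_y - F E_x)/(2D), Gamma^y_xy = (E G_x - F E_y)/(2D), Gamma^y_yy = (E G_y - 2F F_y + F G_x)/(2D); substitute and cancel common factors


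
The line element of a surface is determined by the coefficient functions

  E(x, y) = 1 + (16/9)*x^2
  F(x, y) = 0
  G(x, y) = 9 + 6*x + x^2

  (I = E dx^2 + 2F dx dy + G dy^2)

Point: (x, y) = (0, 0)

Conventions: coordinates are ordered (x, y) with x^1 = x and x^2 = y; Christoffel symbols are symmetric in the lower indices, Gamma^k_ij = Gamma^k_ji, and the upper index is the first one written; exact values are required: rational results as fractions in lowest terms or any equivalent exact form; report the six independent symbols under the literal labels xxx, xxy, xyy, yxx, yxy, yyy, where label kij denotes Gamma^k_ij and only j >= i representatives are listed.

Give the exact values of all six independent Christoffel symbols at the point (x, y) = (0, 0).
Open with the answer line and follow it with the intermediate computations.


Answer: Gamma_xxx = 0, Gamma_xxy = 0, Gamma_xyy = -3, Gamma_yxx = 0, Gamma_yxy = 1/3, Gamma_yyy = 0

E = 1, F = 0, G = 9 at the point
E_x = 0, E_y = 0, F_x = 0, F_y = 0, G_x = 6, G_y = 0
EG - F^2 = 9;  g^inv = (1/9) * [[9, 0], [0, 1]]
first-kind symbols [ij,l] = (1/2)(d_i g_jl + d_j g_il - d_l g_ij): [xx,x] = E_x/2 = 0, [xx,y] = F_x - E_y/2 = 0, [xy,x] = E_y/2 = 0, [xy,y] = G_x/2 = 3, [yy,x] = F_y - G_x/2 = -3, [yy,y] = G_y/2 = 0
Gamma^x_ij = (G*[ij,x] - F*[ij,y])/(EG - F^2), Gamma^y_ij = (E*[ij,y] - F*[ij,x])/(EG - F^2)


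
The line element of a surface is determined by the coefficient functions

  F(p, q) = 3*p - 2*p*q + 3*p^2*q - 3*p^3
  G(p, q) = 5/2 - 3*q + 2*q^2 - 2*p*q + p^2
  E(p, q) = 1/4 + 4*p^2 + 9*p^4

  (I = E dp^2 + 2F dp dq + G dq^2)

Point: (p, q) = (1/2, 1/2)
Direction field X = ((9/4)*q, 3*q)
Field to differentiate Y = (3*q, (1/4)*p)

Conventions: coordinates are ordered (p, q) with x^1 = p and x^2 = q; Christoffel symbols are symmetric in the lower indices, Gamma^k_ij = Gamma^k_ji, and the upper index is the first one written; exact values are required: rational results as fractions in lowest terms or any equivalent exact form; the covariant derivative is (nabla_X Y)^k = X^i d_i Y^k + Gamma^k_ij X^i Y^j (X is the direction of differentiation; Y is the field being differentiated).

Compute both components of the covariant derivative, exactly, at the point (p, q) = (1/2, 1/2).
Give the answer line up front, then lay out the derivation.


Answer: (nabla_X Y)^p = 541/54, (nabla_X Y)^q = -2243/864

E = 29/16, F = 1, G = 5/4 at the point
E_p = 17/2, E_q = 0, F_p = 5/4, F_q = -1/4, G_p = 0, G_q = -2
EG - F^2 = 81/64;  g^inv = (64/81) * [[5/4, -1], [-1, 29/16]]
first-kind symbols [ij,l] = (1/2)(d_i g_jl + d_j g_il - d_l g_ij): [pp,p] = E_p/2 = 17/4, [pp,q] = F_p - E_q/2 = 5/4, [pq,p] = E_q/2 = 0, [pq,q] = G_p/2 = 0, [qq,p] = F_q - G_p/2 = -1/4, [qq,q] = G_q/2 = -1
Gamma^p_ij = (G*[ij,p] - F*[ij,q])/(EG - F^2), Gamma^q_ij = (E*[ij,q] - F*[ij,p])/(EG - F^2)
Gamma_ppp = 260/81, Gamma_ppq = 0, Gamma_pqq = 44/81, Gamma_qpp = -127/81, Gamma_qpq = 0, Gamma_qqq = -100/81
X = (9/8, 3/2), Y = (3/2, 1/8) at the point


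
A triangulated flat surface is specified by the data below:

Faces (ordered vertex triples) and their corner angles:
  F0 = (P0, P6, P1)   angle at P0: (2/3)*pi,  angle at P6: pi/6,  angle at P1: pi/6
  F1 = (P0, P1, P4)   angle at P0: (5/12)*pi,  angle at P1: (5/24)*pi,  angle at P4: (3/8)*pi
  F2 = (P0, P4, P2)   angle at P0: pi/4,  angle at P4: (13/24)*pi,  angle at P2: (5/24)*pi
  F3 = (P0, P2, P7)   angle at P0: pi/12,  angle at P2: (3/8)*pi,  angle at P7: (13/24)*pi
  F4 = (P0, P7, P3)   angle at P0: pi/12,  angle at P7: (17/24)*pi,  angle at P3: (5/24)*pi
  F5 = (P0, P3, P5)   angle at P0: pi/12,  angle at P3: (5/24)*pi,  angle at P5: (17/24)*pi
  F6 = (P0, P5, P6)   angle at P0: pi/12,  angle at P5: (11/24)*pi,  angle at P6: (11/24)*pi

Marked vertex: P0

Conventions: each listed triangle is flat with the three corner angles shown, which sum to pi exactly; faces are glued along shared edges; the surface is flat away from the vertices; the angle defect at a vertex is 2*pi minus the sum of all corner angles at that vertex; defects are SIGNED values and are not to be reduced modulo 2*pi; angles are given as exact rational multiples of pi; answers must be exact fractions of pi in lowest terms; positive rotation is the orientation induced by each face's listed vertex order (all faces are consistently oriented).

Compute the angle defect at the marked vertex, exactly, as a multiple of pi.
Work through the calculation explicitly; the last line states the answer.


Sum of corner angles at P0: (5/3)*pi
defect = 2*pi - (5/3)*pi

Answer: defect(P0) = pi/3


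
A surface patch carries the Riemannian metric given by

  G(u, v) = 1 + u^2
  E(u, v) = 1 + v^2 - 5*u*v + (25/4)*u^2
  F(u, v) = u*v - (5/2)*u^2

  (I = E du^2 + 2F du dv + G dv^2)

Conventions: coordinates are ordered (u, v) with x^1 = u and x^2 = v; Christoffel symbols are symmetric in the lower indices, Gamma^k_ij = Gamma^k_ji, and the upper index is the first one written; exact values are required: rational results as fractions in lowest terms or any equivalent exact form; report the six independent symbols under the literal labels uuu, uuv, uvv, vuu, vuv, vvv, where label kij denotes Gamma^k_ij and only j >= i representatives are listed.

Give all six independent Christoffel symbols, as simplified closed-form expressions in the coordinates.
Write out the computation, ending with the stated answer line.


E = 1 + v^2 - 5*u*v + (25/4)*u^2; F = u*v - (5/2)*u^2; G = 1 + u^2
Gamma^k_ij = (1/2) g^{kl} (d_i g_jl + d_j g_il - d_l g_ij), with g^inv = (1/(EG-F^2)) [[G, -F], [-F, E]]
first partials: E_u = -5*v + (25/2)*u, E_v = 2*v - 5*u, F_u = v - 5*u, F_v = u, G_u = 2*u, G_v = 0
D = EG - F^2 = 1 + v^2 - 5*u*v + (29/4)*u^2
expanded: Gamma^u_uu = (G E_u - 2F F_u + F E_v)/(2D), Gamma^u_uv = (G E_v - F G_u)/(2D), Gamma^u_vv = (2G F_v - G G_u - F G_v)/(2D), Gamma^v_uu = (2E F_u - E E_v - F E_u)/(2D), Gamma^v_uv = (E G_u - F E_v)/(2D), Gamma^v_vv = (E G_v - 2F F_v + F G_u)/(2D); substitute and cancel common factors

Answer: Gamma_uuu = (25*u - 10*v)/(29*u^2 - 20*u*v + 4*v^2 + 4), Gamma_uuv = (-10*u + 4*v)/(29*u^2 - 20*u*v + 4*v^2 + 4), Gamma_uvv = 0, Gamma_vuu = -10*u/(29*u^2 - 20*u*v + 4*v^2 + 4), Gamma_vuv = 4*u/(29*u^2 - 20*u*v + 4*v^2 + 4), Gamma_vvv = 0


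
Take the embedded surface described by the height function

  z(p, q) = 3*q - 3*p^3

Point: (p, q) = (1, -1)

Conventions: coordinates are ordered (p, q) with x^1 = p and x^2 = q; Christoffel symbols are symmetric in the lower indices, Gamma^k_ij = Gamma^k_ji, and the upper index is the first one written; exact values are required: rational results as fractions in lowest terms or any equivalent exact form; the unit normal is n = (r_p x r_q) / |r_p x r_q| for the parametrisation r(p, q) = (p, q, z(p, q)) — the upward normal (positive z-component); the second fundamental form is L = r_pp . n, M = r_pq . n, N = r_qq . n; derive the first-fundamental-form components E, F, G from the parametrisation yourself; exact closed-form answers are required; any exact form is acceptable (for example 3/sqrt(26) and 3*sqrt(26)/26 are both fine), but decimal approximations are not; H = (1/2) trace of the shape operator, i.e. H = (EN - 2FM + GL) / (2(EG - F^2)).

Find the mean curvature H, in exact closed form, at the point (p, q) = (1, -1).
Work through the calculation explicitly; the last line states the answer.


z_p = -9, z_q = 3, z_pp = -18, z_pq = 0, z_qq = 0
E = 82, F = -27, G = 10; answer radicand W^2 = 91
unnormalised second-form numerators: l = -18, m = 0, n = 0; L = l/sqrt(91), and similarly M = m/sqrt(W^2), N = n/sqrt(W^2)
H = (E*n - 2*F*m + G*l) / (2*(EG - F^2)*sqrt(W^2)); E*n - 2*F*m + G*l = -180, EG - F^2 = 91, so H = (-90/91)/sqrt(91)

Answer: H = -90*sqrt(91)/8281


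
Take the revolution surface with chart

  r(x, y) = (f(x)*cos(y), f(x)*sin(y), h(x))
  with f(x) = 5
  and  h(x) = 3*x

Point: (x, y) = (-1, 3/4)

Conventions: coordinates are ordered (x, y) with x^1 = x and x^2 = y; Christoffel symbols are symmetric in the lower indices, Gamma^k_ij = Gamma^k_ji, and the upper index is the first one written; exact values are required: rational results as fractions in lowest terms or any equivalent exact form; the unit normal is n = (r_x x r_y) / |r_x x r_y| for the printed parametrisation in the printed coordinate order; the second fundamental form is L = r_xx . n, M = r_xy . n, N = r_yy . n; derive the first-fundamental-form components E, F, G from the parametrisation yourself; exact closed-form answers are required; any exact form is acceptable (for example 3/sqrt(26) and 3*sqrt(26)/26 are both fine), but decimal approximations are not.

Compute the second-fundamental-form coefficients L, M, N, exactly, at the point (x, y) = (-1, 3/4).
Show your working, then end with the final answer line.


f = 5, f' = 0, f'' = 0, h' = 3, h'' = 0
E = 9, F = 0, G = 25; answer radicand W^2 = 9
unnormalised second-form numerators: l = 0, m = 0, n = 15; L = l/sqrt(9), and similarly M = m/sqrt(W^2), N = n/sqrt(W^2)

Answer: L = 0, M = 0, N = 5


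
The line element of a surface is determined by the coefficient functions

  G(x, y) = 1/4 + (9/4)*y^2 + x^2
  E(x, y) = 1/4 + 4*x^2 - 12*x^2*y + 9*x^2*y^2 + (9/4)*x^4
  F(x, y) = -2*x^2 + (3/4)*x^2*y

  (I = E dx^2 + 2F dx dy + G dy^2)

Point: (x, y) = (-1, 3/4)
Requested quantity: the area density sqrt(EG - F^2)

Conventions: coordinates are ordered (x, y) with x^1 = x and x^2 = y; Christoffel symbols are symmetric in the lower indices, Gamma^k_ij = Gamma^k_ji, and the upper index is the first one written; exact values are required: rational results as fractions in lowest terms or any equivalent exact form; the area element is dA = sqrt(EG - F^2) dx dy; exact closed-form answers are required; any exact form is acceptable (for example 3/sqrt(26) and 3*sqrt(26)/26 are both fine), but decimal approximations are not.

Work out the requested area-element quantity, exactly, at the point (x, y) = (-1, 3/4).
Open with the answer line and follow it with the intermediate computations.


Answer: sqrt(EG - F^2) = sqrt(4485)/32

E = 41/16, F = -23/16, G = 161/64; EG - F^2 = 4485/1024


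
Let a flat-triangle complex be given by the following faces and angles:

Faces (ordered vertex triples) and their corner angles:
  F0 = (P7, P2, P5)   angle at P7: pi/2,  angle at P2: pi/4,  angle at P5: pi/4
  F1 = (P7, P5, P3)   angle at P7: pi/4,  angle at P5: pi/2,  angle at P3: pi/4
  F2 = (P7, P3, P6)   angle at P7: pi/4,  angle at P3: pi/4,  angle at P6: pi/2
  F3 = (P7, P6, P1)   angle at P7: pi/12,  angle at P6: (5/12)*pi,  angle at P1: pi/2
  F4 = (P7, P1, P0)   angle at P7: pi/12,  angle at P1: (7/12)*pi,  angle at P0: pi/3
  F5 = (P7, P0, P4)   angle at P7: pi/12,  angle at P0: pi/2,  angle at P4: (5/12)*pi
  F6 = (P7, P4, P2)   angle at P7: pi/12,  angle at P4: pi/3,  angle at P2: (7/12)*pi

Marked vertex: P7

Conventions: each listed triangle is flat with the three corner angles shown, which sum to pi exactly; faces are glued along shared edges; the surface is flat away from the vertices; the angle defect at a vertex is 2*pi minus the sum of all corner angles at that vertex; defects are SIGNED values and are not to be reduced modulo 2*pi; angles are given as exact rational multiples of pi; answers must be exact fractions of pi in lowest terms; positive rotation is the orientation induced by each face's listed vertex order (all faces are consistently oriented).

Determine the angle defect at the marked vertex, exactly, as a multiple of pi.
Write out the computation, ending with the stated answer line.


Sum of corner angles at P7: (4/3)*pi
defect = 2*pi - (4/3)*pi

Answer: defect(P7) = (2/3)*pi


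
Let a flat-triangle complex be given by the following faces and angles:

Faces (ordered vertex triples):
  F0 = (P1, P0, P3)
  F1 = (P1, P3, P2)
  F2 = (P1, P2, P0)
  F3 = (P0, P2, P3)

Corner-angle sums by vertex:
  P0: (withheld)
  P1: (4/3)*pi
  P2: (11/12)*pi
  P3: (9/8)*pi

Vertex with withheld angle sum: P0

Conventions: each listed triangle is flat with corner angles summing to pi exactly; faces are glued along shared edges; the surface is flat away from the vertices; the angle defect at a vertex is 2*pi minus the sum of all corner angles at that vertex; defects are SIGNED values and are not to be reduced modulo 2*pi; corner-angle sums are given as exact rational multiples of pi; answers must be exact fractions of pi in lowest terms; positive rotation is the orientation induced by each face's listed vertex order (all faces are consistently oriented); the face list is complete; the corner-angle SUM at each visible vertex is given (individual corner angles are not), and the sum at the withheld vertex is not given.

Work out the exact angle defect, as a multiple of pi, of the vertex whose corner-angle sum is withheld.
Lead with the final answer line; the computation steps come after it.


Answer: defect(P0) = (11/8)*pi

V = 4, E = 6, F = 4; chi = V - E + F = 2
Gauss-Bonnet: total defect = 2*pi*chi = 4*pi; visible defects sum to (21/8)*pi


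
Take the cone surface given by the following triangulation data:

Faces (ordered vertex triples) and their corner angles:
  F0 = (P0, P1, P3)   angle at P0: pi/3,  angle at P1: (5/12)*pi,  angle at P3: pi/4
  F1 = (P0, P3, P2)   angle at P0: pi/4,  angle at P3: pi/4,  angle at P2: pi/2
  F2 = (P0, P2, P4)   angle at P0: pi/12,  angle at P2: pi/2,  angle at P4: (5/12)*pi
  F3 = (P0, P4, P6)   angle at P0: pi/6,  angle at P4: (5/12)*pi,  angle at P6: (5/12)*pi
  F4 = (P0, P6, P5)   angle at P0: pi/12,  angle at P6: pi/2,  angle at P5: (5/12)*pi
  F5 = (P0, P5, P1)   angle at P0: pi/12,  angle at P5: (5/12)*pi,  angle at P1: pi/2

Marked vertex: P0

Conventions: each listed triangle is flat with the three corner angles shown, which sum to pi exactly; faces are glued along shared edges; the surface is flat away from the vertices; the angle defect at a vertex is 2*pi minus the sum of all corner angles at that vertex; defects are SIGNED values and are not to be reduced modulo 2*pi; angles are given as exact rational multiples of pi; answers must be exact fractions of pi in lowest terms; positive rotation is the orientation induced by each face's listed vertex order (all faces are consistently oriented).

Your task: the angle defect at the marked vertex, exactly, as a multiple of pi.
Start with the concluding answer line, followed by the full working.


Answer: defect(P0) = pi

Sum of corner angles at P0: pi
defect = 2*pi - pi


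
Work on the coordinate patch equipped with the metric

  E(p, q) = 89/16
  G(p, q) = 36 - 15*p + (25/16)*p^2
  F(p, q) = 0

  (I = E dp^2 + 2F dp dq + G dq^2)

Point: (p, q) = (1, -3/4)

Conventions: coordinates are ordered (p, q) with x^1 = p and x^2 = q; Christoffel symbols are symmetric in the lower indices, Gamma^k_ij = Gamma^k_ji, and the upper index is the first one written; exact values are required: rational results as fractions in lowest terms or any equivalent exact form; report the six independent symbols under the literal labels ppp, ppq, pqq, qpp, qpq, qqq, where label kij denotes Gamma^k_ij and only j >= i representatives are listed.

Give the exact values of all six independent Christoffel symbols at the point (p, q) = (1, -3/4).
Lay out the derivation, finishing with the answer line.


E = 89/16, F = 0, G = 361/16 at the point
E_p = 0, E_q = 0, F_p = 0, F_q = 0, G_p = -95/8, G_q = 0
EG - F^2 = 32129/256;  g^inv = (256/32129) * [[361/16, 0], [0, 89/16]]
first-kind symbols [ij,l] = (1/2)(d_i g_jl + d_j g_il - d_l g_ij): [pp,p] = E_p/2 = 0, [pp,q] = F_p - E_q/2 = 0, [pq,p] = E_q/2 = 0, [pq,q] = G_p/2 = -95/16, [qq,p] = F_q - G_p/2 = 95/16, [qq,q] = G_q/2 = 0
Gamma^p_ij = (G*[ij,p] - F*[ij,q])/(EG - F^2), Gamma^q_ij = (E*[ij,q] - F*[ij,p])/(EG - F^2)

Answer: Gamma_ppp = 0, Gamma_ppq = 0, Gamma_pqq = 95/89, Gamma_qpp = 0, Gamma_qpq = -5/19, Gamma_qqq = 0


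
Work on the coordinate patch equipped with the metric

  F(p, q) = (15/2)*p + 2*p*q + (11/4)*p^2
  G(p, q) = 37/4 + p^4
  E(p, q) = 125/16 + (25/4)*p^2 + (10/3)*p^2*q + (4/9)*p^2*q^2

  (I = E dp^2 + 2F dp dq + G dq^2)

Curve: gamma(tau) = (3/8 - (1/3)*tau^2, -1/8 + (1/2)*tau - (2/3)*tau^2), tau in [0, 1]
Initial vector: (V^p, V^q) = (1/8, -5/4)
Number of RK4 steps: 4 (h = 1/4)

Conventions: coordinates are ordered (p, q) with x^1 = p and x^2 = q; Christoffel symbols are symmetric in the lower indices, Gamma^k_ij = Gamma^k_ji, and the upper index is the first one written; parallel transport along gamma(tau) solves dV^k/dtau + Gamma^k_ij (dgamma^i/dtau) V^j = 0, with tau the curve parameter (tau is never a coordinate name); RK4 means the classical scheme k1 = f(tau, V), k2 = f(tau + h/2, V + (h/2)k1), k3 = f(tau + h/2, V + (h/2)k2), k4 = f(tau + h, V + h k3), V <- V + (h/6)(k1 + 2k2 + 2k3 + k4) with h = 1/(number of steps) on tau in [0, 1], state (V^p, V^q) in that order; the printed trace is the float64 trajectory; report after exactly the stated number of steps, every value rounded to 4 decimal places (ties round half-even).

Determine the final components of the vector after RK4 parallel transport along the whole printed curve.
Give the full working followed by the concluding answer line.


gamma'(tau) = (-(2/3)*tau, 1/2 - (4/3)*tau); f(tau, V)^k = -Gamma^k_ij(gamma(tau)) gamma'^i(tau) V^j; h = 1/4; intermediate values shown to 6 dp
curve data and Christoffel symbols at the stage parameters:
  tau = 0.000000: gamma = (0.375000, -0.125000), gamma' = (0.000000, 0.500000); Gamma_ppp = -0.112436, Gamma_ppq = 0.025184, Gamma_pqq = 0.084880, Gamma_qpp = 1.017835, Gamma_qpq = 0.002941, Gamma_qqq = -0.028436
  tau = 0.125000: gamma = (0.369792, -0.072917), gamma' = (-0.083333, 0.333333); Gamma_ppp = -0.110334, Gamma_ppq = 0.024959, Gamma_pqq = 0.084002, Gamma_qpp = 1.025612, Gamma_qpq = 0.002576, Gamma_qqq = -0.028055
  tau = 0.250000: gamma = (0.354167, -0.041667), gamma' = (-0.166667, 0.166667); Gamma_ppp = -0.101291, Gamma_ppq = 0.023372, Gamma_pqq = 0.081232, Gamma_qpp = 1.020842, Gamma_qpq = 0.002093, Gamma_qqq = -0.026053
  tau = 0.375000: gamma = (0.328125, -0.031250), gamma' = (-0.250000, 0.000000); Gamma_ppp = -0.086288, Gamma_ppq = 0.020490, Gamma_pqq = 0.076392, Gamma_qpp = 1.004187, Gamma_qpq = 0.001575, Gamma_qqq = -0.022571
  tau = 0.500000: gamma = (0.291667, -0.041667), gamma' = (-0.333333, -0.166667); Gamma_ppp = -0.067038, Gamma_ppq = 0.016515, Gamma_pqq = 0.069208, Gamma_qpp = 0.976677, Gamma_qpq = 0.001084, Gamma_qqq = -0.017921
  tau = 0.625000: gamma = (0.244792, -0.072917), gamma' = (-0.416667, -0.333333); Gamma_ppp = -0.045873, Gamma_ppq = 0.011824, Gamma_pqq = 0.059346, Gamma_qpp = 0.939390, Gamma_qpq = 0.000659, Gamma_qqq = -0.012602
  tau = 0.750000: gamma = (0.187500, -0.125000), gamma' = (-0.500000, -0.500000); Gamma_ppp = -0.025604, Gamma_ppq = 0.007006, Gamma_pqq = 0.046454, Gamma_qpp = 0.893058, Gamma_qpq = 0.000322, Gamma_qqq = -0.007311
  tau = 0.875000: gamma = (0.119792, -0.197917), gamma' = (-0.583333, -0.666667); Gamma_ppp = -0.009399, Gamma_ppq = 0.002859, Gamma_pqq = 0.030247, Gamma_qpp = 0.837683, Gamma_qpq = 0.000096, Gamma_qqq = -0.002912
  tau = 1.000000: gamma = (0.041667, -0.291667), gamma' = (-0.666667, -0.833333); Gamma_ppp = -0.000609, Gamma_ppq = 0.000341, Gamma_pqq = 0.010648, Gamma_qpp = 0.772253, Gamma_qpq = 0.000005, Gamma_qqq = -0.000337
step 0: V^p = 0.1250, V^q = -1.2500
step 1: k1 = (0.051476, -0.017956), k2 = (0.030157, -0.000859), k3 = (0.030148, -0.001064), k4 = (0.009303, 0.016639); V <- V + (h/6)(k1 + 2k2 + 2k3 + k4): V^p = 0.1326, V^q = -1.2502
step 2: k1 = (0.009302, 0.016643), k2 = (-0.009278, 0.033079), k3 = (-0.009218, 0.032497), k4 = (-0.023717, 0.045690); V <- V + (h/6)(k1 + 2k2 + 2k3 + k4): V^p = 0.1304, V^q = -1.2422
step 3: k1 = (-0.023721, 0.045743), k2 = (-0.032484, 0.054768), k3 = (-0.032440, 0.054335), k4 = (-0.033977, 0.058926); V <- V + (h/6)(k1 + 2k2 + 2k3 + k4): V^p = 0.1226, V^q = -1.2287
step 4: k1 = (-0.033983, 0.059059), k2 = (-0.027088, 0.060143), k3 = (-0.027088, 0.060564), k4 = (-0.011059, 0.059971); V <- V + (h/6)(k1 + 2k2 + 2k3 + k4): V^p = 0.1162, V^q = -1.2137

Answer: V^p = 0.1162, V^q = -1.2137


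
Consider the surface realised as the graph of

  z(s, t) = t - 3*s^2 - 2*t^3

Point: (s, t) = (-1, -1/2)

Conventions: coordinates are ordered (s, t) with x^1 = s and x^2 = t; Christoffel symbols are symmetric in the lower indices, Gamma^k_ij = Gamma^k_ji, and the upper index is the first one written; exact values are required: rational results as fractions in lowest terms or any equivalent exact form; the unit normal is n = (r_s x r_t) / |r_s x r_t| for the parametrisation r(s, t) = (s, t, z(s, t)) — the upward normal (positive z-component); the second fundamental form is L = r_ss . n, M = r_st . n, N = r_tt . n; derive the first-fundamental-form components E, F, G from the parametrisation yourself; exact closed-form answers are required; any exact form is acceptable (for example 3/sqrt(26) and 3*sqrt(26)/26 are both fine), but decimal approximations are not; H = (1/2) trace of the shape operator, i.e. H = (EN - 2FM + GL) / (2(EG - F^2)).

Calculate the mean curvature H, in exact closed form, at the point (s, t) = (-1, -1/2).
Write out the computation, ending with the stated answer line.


z_s = 6, z_t = -1/2, z_ss = -6, z_st = 0, z_tt = 6
E = 37, F = -3, G = 5/4; answer radicand W^2 = 149/4
unnormalised second-form numerators: l = -6, m = 0, n = 6; L = l/sqrt(149/4), and similarly M = m/sqrt(W^2), N = n/sqrt(W^2)
H = (E*n - 2*F*m + G*l) / (2*(EG - F^2)*sqrt(W^2)); E*n - 2*F*m + G*l = 429/2, EG - F^2 = 149/4, so H = (429/149)/sqrt(149/4)

Answer: H = 858*sqrt(149)/22201


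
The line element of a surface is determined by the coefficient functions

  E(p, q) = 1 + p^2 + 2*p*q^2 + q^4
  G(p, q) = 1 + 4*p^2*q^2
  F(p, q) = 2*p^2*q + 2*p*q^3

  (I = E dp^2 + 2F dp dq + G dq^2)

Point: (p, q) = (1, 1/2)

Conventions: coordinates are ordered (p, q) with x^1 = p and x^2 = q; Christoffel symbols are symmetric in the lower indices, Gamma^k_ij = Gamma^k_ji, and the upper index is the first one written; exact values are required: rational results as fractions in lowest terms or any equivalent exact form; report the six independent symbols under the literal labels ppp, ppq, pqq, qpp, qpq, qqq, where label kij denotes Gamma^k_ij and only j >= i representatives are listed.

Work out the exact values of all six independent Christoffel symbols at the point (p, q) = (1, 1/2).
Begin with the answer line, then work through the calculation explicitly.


Answer: Gamma_ppp = 20/57, Gamma_ppq = 20/57, Gamma_pqq = 40/57, Gamma_qpp = 16/57, Gamma_qpq = 16/57, Gamma_qqq = 32/57

E = 41/16, F = 5/4, G = 2 at the point
E_p = 5/2, E_q = 5/2, F_p = 9/4, F_q = 7/2, G_p = 2, G_q = 4
EG - F^2 = 57/16;  g^inv = (16/57) * [[2, -5/4], [-5/4, 41/16]]
first-kind symbols [ij,l] = (1/2)(d_i g_jl + d_j g_il - d_l g_ij): [pp,p] = E_p/2 = 5/4, [pp,q] = F_p - E_q/2 = 1, [pq,p] = E_q/2 = 5/4, [pq,q] = G_p/2 = 1, [qq,p] = F_q - G_p/2 = 5/2, [qq,q] = G_q/2 = 2
Gamma^p_ij = (G*[ij,p] - F*[ij,q])/(EG - F^2), Gamma^q_ij = (E*[ij,q] - F*[ij,p])/(EG - F^2)


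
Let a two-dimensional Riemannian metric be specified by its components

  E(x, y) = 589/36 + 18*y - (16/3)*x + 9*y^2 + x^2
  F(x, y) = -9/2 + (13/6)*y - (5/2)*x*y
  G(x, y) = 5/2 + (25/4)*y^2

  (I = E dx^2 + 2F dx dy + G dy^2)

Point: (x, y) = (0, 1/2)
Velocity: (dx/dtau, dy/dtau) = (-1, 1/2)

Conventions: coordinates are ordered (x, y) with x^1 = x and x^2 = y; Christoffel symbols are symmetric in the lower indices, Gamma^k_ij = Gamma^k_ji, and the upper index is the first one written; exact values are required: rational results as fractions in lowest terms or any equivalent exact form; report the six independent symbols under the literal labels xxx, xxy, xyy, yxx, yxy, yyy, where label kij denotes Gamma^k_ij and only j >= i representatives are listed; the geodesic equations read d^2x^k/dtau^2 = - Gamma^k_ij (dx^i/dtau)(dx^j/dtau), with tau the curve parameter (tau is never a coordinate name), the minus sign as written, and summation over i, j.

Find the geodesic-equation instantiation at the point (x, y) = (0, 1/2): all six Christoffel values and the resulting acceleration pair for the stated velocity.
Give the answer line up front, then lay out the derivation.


Answer: Gamma_xxx = -17634/28943, Gamma_xxy = 15795/28943, Gamma_xyy = 5610/28943, Gamma_yxx = -119916/28943, Gamma_yxy = 13284/28943, Gamma_yyy = 26982/28943; accelerations (d^2x/dtau^2, d^2y/dtau^2) = (64053/57886, 252909/57886)

E = 497/18, F = -41/12, G = 65/16 at the point
E_x = -16/3, E_y = 27, F_x = -5/4, F_y = 13/6, G_x = 0, G_y = 25/4
EG - F^2 = 28943/288;  g^inv = (288/28943) * [[65/16, 41/12], [41/12, 497/18]]
first-kind symbols [ij,l] = (1/2)(d_i g_jl + d_j g_il - d_l g_ij): [xx,x] = E_x/2 = -8/3, [xx,y] = F_x - E_y/2 = -59/4, [xy,x] = E_y/2 = 27/2, [xy,y] = G_x/2 = 0, [yy,x] = F_y - G_x/2 = 13/6, [yy,y] = G_y/2 = 25/8
Gamma^x_ij = (G*[ij,x] - F*[ij,y])/(EG - F^2), Gamma^y_ij = (E*[ij,y] - F*[ij,x])/(EG - F^2)
Gamma_xxx = -17634/28943, Gamma_xxy = 15795/28943, Gamma_xyy = 5610/28943, Gamma_yxx = -119916/28943, Gamma_yxy = 13284/28943, Gamma_yyy = 26982/28943
d^2x/dtau^2 = -(Gamma_xxx*(-1)^2 + 2*Gamma_xxy*(-1)*(1/2) + Gamma_xyy*(1/2)^2) = 64053/57886
d^2y/dtau^2 = -(Gamma_yxx*(-1)^2 + 2*Gamma_yxy*(-1)*(1/2) + Gamma_yyy*(1/2)^2) = 252909/57886


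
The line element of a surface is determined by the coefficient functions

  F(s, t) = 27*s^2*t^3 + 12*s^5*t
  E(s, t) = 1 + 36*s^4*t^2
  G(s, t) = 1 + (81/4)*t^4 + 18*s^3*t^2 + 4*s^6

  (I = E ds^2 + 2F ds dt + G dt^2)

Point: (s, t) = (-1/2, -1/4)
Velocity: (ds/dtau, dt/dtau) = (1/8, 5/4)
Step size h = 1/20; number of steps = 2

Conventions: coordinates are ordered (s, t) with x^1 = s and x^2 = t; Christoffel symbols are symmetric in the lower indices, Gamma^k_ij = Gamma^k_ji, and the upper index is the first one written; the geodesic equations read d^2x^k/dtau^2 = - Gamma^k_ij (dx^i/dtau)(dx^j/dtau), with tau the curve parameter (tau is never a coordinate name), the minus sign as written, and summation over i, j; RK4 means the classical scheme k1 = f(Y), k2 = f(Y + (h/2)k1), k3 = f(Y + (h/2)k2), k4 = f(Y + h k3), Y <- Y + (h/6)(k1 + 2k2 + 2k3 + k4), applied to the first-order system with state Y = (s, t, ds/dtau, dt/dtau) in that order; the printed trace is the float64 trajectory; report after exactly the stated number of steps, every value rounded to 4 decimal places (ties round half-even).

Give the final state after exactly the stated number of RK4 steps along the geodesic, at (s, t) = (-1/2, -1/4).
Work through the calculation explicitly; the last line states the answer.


f(Y) = (ds/dtau, dt/dtau, -Gamma^s_ij Y'^i Y'^j, -Gamma^t_ij Y'^i Y'^j) with the Gammas evaluated at the stage position; h = 0.050000; intermediate values shown to 6 dp
step 0: s = -0.5000, t = -0.2500, ds/dtau = 0.1250, dt/dtau = 1.2500
step 1:
  k1: at (s, t) = (-0.500000, -0.250000), (ds/dtau, dt/dtau) = (0.125000, 1.250000); Gamma_sss = -0.492729, Gamma_sst = -0.492729, Gamma_stt = 0.739093, Gamma_tss = 0.041061, Gamma_tst = 0.041061, Gamma_ttt = -0.061591; k1 = (0.125000, 1.250000, -0.993157, 0.082763)
  k2: at (s, t) = (-0.496875, -0.218750), (ds/dtau, dt/dtau) = (0.100171, 1.252069); Gamma_sss = -0.382168, Gamma_sst = -0.434034, Gamma_stt = 0.576857, Gamma_tss = -0.035393, Gamma_tst = -0.040197, Gamma_ttt = 0.053424; k2 = (0.100171, 1.252069, -0.791617, -0.073313)
  k3: at (s, t) = (-0.497496, -0.218698), (ds/dtau, dt/dtau) = (0.105210, 1.248167); Gamma_sss = -0.383234, Gamma_sst = -0.435891, Gamma_stt = 0.577745, Gamma_tss = -0.036619, Gamma_tst = -0.041650, Gamma_ttt = 0.055204; k3 = (0.105210, 1.248167, -0.781357, -0.074660)
  k4: at (s, t) = (-0.494740, -0.187592), (ds/dtau, dt/dtau) = (0.085932, 1.246267); Gamma_sss = -0.283328, Gamma_sst = -0.373614, Gamma_stt = 0.429511, Gamma_tss = -0.086217, Gamma_tst = -0.113691, Gamma_ttt = 0.130701; k4 = (0.085932, 1.246267, -0.584993, -0.178014)
  Y <- Y + (h/6)(k1 + 2k2 + 2k3 + k4): s = -0.4948, t = -0.1875, ds/dtau = 0.0856, dt/dtau = 1.2467
step 2:
  k1: at (s, t) = (-0.494819, -0.187527), (ds/dtau, dt/dtau) = (0.085633, 1.246740); Gamma_sss = -0.283261, Gamma_sst = -0.373714, Gamma_stt = 0.429341, Gamma_tss = -0.086431, Gamma_tst = -0.114031, Gamma_ttt = 0.131004; k1 = (0.085633, 1.246740, -0.585477, -0.178645)
  k2: at (s, t) = (-0.492678, -0.156359), (ds/dtau, dt/dtau) = (0.070996, 1.242274); Gamma_sss = -0.197005, Gamma_sst = -0.310376, Gamma_stt = 0.299899, Gamma_tss = -0.111740, Gamma_tst = -0.176044, Gamma_ttt = 0.170101; k2 = (0.070996, 1.242274, -0.407076, -0.230892)
  k3: at (s, t) = (-0.493044, -0.156470), (ds/dtau, dt/dtau) = (0.075456, 1.240968); Gamma_sss = -0.197666, Gamma_sst = -0.311427, Gamma_stt = 0.300682, Gamma_tss = -0.112195, Gamma_tst = -0.176765, Gamma_ttt = 0.170666; k3 = (0.075456, 1.240968, -0.403602, -0.229084)
  k4: at (s, t) = (-0.491046, -0.125479), (ds/dtau, dt/dtau) = (0.065452, 1.235286); Gamma_sss = -0.126570, Gamma_sst = -0.247659, Gamma_stt = 0.193317, Gamma_tss = -0.115707, Gamma_tst = -0.226402, Gamma_ttt = 0.176725; k4 = (0.065452, 1.235286, -0.254398, -0.232564)
  Y <- Y + (h/6)(k1 + 2k2 + 2k3 + k4): s = -0.4911, t = -0.1255, ds/dtau = 0.0651, dt/dtau = 1.2356

Answer: s = -0.4911, t = -0.1255, ds/dtau = 0.0651, dt/dtau = 1.2356


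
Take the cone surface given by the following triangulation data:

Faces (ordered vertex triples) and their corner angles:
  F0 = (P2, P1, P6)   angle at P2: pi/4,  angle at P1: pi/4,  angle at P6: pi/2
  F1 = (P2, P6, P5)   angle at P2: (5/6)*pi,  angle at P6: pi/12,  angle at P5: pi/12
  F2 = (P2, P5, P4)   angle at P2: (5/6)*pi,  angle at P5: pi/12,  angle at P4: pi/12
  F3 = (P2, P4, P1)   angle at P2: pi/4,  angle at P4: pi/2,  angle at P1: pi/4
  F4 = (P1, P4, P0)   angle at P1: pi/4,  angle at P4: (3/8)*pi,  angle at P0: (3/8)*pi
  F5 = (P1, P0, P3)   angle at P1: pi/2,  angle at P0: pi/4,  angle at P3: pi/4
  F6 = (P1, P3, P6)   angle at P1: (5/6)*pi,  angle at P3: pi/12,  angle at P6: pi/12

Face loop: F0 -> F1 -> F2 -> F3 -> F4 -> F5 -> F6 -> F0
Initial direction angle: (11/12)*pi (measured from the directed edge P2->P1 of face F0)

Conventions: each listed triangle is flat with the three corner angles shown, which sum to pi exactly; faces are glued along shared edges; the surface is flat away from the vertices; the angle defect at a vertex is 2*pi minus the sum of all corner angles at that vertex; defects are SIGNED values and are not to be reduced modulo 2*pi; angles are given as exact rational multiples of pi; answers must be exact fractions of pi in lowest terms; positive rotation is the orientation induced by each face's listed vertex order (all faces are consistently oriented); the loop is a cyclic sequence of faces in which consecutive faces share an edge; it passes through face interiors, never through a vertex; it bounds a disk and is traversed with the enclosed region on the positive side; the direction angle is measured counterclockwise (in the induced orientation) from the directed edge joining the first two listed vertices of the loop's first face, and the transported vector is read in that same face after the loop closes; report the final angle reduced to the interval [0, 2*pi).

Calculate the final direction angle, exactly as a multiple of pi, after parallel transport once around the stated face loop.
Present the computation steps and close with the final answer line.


enclosed vertex P1: corner angles sum to (25/12)*pi, defect = 2*pi - (25/12)*pi = -pi/12
enclosed vertex P2: corner angles sum to (13/6)*pi, defect = 2*pi - (13/6)*pi = -pi/6
the rotation equals the total enclosed defect, so the final angle is initial + defects (mod 2*pi)
final angle = (11/12)*pi - pi/4 = (2/3)*pi (mod 2*pi)

Answer: final direction angle = (2/3)*pi


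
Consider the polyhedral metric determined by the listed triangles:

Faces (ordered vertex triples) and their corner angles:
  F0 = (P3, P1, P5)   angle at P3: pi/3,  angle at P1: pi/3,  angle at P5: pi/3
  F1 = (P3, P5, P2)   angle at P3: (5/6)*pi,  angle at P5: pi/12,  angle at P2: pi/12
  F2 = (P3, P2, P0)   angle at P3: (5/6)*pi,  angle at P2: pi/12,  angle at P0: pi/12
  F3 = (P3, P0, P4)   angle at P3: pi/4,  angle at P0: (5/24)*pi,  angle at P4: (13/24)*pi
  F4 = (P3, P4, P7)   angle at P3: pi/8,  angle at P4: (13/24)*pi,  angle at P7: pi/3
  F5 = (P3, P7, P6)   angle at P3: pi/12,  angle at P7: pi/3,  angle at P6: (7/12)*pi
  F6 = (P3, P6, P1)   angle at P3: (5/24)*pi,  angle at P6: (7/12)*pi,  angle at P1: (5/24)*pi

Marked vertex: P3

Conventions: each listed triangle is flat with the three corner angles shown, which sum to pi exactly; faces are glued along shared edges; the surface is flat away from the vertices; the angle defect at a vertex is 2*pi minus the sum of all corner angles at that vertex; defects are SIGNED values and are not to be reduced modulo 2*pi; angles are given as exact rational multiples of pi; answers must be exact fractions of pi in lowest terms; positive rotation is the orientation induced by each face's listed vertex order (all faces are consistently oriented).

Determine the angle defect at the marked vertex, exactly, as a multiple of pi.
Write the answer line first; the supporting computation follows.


Answer: defect(P3) = (-2/3)*pi

Sum of corner angles at P3: (8/3)*pi
defect = 2*pi - (8/3)*pi


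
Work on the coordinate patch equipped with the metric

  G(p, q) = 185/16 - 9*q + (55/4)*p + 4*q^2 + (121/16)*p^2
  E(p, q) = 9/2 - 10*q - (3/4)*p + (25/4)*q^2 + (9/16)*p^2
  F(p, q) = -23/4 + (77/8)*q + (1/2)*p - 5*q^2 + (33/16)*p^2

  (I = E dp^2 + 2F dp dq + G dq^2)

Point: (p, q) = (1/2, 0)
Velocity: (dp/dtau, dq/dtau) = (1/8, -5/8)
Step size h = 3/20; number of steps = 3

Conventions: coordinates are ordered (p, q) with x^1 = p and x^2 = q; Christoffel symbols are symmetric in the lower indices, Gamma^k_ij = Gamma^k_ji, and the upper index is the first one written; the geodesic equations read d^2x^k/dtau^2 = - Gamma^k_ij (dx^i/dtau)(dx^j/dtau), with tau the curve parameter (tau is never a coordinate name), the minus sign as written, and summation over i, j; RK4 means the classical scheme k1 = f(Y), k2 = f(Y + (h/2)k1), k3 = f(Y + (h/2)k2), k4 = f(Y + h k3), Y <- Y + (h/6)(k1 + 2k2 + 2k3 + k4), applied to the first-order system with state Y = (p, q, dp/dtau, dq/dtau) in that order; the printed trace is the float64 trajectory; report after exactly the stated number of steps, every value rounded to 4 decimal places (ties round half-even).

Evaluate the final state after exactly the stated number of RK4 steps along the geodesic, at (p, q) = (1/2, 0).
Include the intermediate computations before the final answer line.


f(Y) = (dp/dtau, dq/dtau, -Gamma^p_ij Y'^i Y'^j, -Gamma^q_ij Y'^i Y'^j) with the Gammas evaluated at the stage position; h = 0.150000; intermediate values shown to 6 dp
step 0: p = 0.5000, q = 0.0000, dp/dtau = 0.1250, dq/dtau = -0.6250
step 1:
  k1: at (p, q) = (0.500000, 0.000000), (dp/dtau, dq/dtau) = (0.125000, -0.625000); Gamma_ppp = 0.578465, Gamma_ppq = -0.784343, Gamma_pqq = -0.701380, Gamma_qpp = 0.513859, Gamma_qpq = 0.331894, Gamma_qqq = -0.393344; k1 = (0.125000, -0.625000, 0.142384, 0.197479)
  k2: at (p, q) = (0.509375, -0.046875), (dp/dtau, dq/dtau) = (0.135679, -0.610189); Gamma_ppp = 0.584341, Gamma_ppq = -0.753012, Gamma_pqq = -0.552127, Gamma_qpp = 0.527816, Gamma_qpq = 0.316999, Gamma_qqq = -0.366488; k2 = (0.135679, -0.610189, 0.070134, 0.179227)
  k3: at (p, q) = (0.510176, -0.045764), (dp/dtau, dq/dtau) = (0.130260, -0.611558); Gamma_ppp = 0.583298, Gamma_ppq = -0.753801, Gamma_pqq = -0.556673, Gamma_qpp = 0.526832, Gamma_qpq = 0.317459, Gamma_qqq = -0.366980; k3 = (0.130260, -0.611558, 0.078203, 0.178891)
  k4: at (p, q) = (0.519539, -0.091734), (dp/dtau, dq/dtau) = (0.136730, -0.598166); Gamma_ppp = 0.588725, Gamma_ppq = -0.725626, Gamma_pqq = -0.433999, Gamma_qpp = 0.539902, Gamma_qpq = 0.303282, Gamma_qqq = -0.342927; k4 = (0.136730, -0.598166, 0.025585, 0.162216)
  Y <- Y + (h/6)(k1 + 2k2 + 2k3 + k4): p = 0.5198, q = -0.0917, dp/dtau = 0.1366, dq/dtau = -0.5981
step 2:
  k1: at (p, q) = (0.519840, -0.091667), (dp/dtau, dq/dtau) = (0.136616, -0.598102); Gamma_ppp = 0.588438, Gamma_ppq = -0.725676, Gamma_pqq = -0.434544, Gamma_qpp = 0.539675, Gamma_qpq = 0.303342, Gamma_qqq = -0.342940; k1 = (0.136616, -0.598102, 0.025874, 0.162178)
  k2: at (p, q) = (0.530086, -0.136524), (dp/dtau, dq/dtau) = (0.138557, -0.585938); Gamma_ppp = 0.592588, Gamma_ppq = -0.700493, Gamma_pqq = -0.334706, Gamma_qpp = 0.551211, Gamma_qpq = 0.290034, Gamma_qqq = -0.321326; k2 = (0.138557, -0.585938, -0.010204, 0.146830)
  k3: at (p, q) = (0.530232, -0.135612), (dp/dtau, dq/dtau) = (0.135851, -0.587089); Gamma_ppp = 0.592191, Gamma_ppq = -0.700984, Gamma_pqq = -0.336982, Gamma_qpp = 0.550742, Gamma_qpq = 0.290351, Gamma_qqq = -0.321737; k3 = (0.135851, -0.587089, -0.006596, 0.147045)
  k4: at (p, q) = (0.540218, -0.179730), (dp/dtau, dq/dtau) = (0.135627, -0.576045); Gamma_ppp = 0.596214, Gamma_ppq = -0.678155, Gamma_pqq = -0.252963, Gamma_qpp = 0.561696, Gamma_qpq = 0.277616, Gamma_qqq = -0.302094; k4 = (0.135627, -0.576045, -0.032991, 0.133290)
  Y <- Y + (h/6)(k1 + 2k2 + 2k3 + k4): p = 0.5404, q = -0.1797, dp/dtau = 0.1356, dq/dtau = -0.5760
step 3:
  k1: at (p, q) = (0.540367, -0.179672), (dp/dtau, dq/dtau) = (0.135598, -0.576021); Gamma_ppp = 0.596065, Gamma_ppq = -0.678179, Gamma_pqq = -0.253242, Gamma_qpp = 0.561570, Gamma_qpq = 0.277657, Gamma_qqq = -0.302119; k1 = (0.135598, -0.576021, -0.032876, 0.133292)
  k2: at (p, q) = (0.550536, -0.222873), (dp/dtau, dq/dtau) = (0.133132, -0.566024); Gamma_ppp = 0.599527, Gamma_ppq = -0.657553, Gamma_pqq = -0.182974, Gamma_qpp = 0.571600, Gamma_qpq = 0.265592, Gamma_qqq = -0.284260; k2 = (0.133132, -0.566024, -0.051106, 0.120969)
  k3: at (p, q) = (0.550352, -0.222123), (dp/dtau, dq/dtau) = (0.131765, -0.566949); Gamma_ppp = 0.599476, Gamma_ppq = -0.657898, Gamma_pqq = -0.184098, Gamma_qpp = 0.571436, Gamma_qpq = 0.265797, Gamma_qqq = -0.284559; k3 = (0.131765, -0.566949, -0.049529, 0.121257)
  k4: at (p, q) = (0.560131, -0.264714), (dp/dtau, dq/dtau) = (0.128169, -0.557833); Gamma_ppp = 0.602989, Gamma_ppq = -0.639099, Gamma_pqq = -0.123797, Gamma_qpp = 0.581106, Gamma_qpq = 0.254178, Gamma_qqq = -0.268098; k4 = (0.128169, -0.557833, -0.062770, 0.110226)
  Y <- Y + (h/6)(k1 + 2k2 + 2k3 + k4): p = 0.5602, q = -0.2647, dp/dtau = 0.1282, dq/dtau = -0.5578

Answer: p = 0.5602, q = -0.2647, dp/dtau = 0.1282, dq/dtau = -0.5578
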